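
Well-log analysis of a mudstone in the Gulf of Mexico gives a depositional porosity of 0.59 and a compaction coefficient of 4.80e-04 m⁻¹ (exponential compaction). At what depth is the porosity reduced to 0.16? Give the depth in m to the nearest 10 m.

2720 m

Working in km (1 km = 1000 m; β in km⁻¹ = β in m⁻¹ × 1000):
Invert Athy's law: Z = ln(n₀/n) / β
Z = ln(0.59/0.16) / 0.48 = ln(3.687) / 0.48 = 1.3049 / 0.48 = 2.719 km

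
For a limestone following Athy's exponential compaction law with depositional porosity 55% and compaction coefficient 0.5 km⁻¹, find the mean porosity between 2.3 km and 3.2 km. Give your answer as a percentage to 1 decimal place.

⟨φ⟩ = (1/(d₂−d₁)) ∫ φ₀ e^(−cd) dd = φ₀·(e^(−c·d₁) − e^(−c·d₂)) / (c·(d₂−d₁))
e^(−0.5×2.3) = 0.3166; e^(−0.5×3.2) = 0.2019
⟨φ⟩ = 0.55 × (0.3166 − 0.2019) / (0.5 × 0.9) = 0.55 × 0.2550 = 0.1402

14.0%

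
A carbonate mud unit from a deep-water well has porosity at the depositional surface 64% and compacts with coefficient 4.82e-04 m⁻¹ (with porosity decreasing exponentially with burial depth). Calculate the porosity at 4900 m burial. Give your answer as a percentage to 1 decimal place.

6.0%

Working in km (1 km = 1000 m; c in km⁻¹ = c in m⁻¹ × 1000):
phi = phi₀·exp(−c·Z) = 0.64 × exp(−0.482 × 4.9) = 0.64 × exp(−2.362)
  = 0.64 × 0.0943 = 0.0603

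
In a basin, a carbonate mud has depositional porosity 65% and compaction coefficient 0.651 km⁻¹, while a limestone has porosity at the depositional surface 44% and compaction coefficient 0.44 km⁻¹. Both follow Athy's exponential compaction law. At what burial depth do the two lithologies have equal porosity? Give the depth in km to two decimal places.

Set n₀ₐ e^(−βₐd) = n₀ᵦ e^(−βᵦd) ⇒ ln(n₀ₐ/n₀ᵦ) = (βₐ − βᵦ)·d
d = ln(0.65/0.44) / (0.651 − 0.44) = 0.3902 / 0.211 = 1.849 km

1.85 km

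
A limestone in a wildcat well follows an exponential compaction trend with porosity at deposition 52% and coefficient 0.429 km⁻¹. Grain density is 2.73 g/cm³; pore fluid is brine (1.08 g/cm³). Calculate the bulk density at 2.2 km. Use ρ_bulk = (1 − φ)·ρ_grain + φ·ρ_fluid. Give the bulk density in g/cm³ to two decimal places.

Porosity at depth: n = 0.52·exp(−0.429×2.2) = 0.52×0.3891 = 0.2024
Bulk density: ρ_b = (1−n)ρ_g + n·ρ_f = 0.7976×2.73 + 0.2024×1.08
       = 2.178 + 0.219 = 2.396 g/cm³

2.40 g/cm³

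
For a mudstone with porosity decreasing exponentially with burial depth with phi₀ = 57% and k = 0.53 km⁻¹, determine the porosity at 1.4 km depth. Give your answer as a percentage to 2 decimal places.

phi = phi₀·exp(−k·Z) = 0.57 × exp(−0.53 × 1.4) = 0.57 × exp(−0.742)
  = 0.57 × 0.4762 = 0.2714

27.14%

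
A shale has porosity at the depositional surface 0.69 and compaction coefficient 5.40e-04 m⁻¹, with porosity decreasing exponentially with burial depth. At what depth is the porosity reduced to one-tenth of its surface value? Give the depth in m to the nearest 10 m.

4260 m

Working in km (1 km = 1000 m; c in km⁻¹ = c in m⁻¹ × 1000):
φ/φ₀ = 1/10 ⇒ exp(−c·d) = 1/10 ⇒ d = ln(10) / c
d = 2.3026 / 0.54 = 4.264 km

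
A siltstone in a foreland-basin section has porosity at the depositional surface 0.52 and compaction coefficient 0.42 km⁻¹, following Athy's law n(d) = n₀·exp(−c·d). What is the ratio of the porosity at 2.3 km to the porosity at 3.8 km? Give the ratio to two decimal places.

n(d₁)/n(d₂) = e^(−c·d₁)/e^(−c·d₂) = e^{c(d₂−d₁)}
= exp(0.42 × 1.5) = exp(0.63) = 1.8776

1.88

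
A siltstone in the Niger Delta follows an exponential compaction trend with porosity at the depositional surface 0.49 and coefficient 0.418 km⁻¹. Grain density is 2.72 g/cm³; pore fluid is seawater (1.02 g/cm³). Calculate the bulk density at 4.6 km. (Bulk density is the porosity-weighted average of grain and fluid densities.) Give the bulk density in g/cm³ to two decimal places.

Porosity at depth: φ = 0.49·exp(−0.418×4.6) = 0.49×0.1462 = 0.0716
Bulk density: ρ_b = (1−φ)ρ_g + φ·ρ_f = 0.9284×2.72 + 0.0716×1.02
       = 2.525 + 0.073 = 2.598 g/cm³

2.60 g/cm³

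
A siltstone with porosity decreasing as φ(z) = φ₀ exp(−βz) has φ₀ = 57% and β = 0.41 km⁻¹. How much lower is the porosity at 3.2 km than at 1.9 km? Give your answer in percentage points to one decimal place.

10.8 percentage points

φ(1.9) = 0.57·e^(−0.41×1.9) = 0.2616
φ(3.2) = 0.57·e^(−0.41×3.2) = 0.1535
Δφ = 0.2616 − 0.1535 = 0.1081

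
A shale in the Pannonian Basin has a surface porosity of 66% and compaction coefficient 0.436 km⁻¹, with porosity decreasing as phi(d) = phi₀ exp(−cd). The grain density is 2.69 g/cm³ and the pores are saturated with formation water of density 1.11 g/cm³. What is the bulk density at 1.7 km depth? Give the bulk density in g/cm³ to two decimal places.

2.19 g/cm³

Porosity at depth: phi = 0.66·exp(−0.436×1.7) = 0.66×0.4765 = 0.3145
Bulk density: ρ_b = (1−phi)ρ_g + phi·ρ_f = 0.6855×2.69 + 0.3145×1.11
       = 1.844 + 0.349 = 2.193 g/cm³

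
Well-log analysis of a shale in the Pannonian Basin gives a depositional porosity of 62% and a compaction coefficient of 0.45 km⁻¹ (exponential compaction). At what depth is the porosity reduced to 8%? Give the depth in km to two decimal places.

Invert Athy's law: d = ln(n₀/n) / k
d = ln(0.62/0.08) / 0.45 = ln(7.75) / 0.45 = 2.0477 / 0.45 = 4.550 km

4.55 km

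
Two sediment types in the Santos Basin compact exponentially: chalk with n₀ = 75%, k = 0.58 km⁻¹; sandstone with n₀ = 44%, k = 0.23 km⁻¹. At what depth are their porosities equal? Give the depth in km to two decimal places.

1.52 km

Set n₀ₐ e^(−kₐZ) = n₀ᵦ e^(−kᵦZ) ⇒ ln(n₀ₐ/n₀ᵦ) = (kₐ − kᵦ)·Z
Z = ln(0.75/0.44) / (0.58 − 0.23) = 0.5333 / 0.35 = 1.524 km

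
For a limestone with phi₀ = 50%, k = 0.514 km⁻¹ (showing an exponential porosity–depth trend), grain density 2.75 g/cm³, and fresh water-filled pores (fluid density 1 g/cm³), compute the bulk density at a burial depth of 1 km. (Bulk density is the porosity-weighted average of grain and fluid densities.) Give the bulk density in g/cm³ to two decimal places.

2.23 g/cm³

Porosity at depth: phi = 0.5·exp(−0.514×1) = 0.5×0.5981 = 0.2990
Bulk density: ρ_b = (1−phi)ρ_g + phi·ρ_f = 0.7010×2.75 + 0.2990×1
       = 1.928 + 0.299 = 2.227 g/cm³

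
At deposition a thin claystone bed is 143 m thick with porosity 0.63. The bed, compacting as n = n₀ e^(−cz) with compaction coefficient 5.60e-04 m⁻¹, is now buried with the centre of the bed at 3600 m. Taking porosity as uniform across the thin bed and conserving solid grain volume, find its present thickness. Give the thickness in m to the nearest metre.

58 m

Working in km (1 km = 1000 m; c in km⁻¹ = c in m⁻¹ × 1000):
Porosity at 3.6 km: n = 0.63·exp(−0.56×3.6) = 0.0839
Solid-volume conservation: h(1−n) = h₀(1−n₀) ⇒ h = h₀·(1−n₀)/(1−n)
h = 0.143 × (1 − 0.63)/(1 − 0.0839) = 0.143 × 0.4039 = 0.0578 km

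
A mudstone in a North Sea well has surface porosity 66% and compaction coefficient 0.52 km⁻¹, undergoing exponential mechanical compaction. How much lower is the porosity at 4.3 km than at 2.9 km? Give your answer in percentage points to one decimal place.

7.6 percentage points

n(2.9) = 0.66·e^(−0.52×2.9) = 0.1461
n(4.3) = 0.66·e^(−0.52×4.3) = 0.0705
Δn = 0.1461 − 0.0705 = 0.0755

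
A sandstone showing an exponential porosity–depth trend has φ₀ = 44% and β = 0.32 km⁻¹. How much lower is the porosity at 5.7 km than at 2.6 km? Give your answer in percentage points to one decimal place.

12.0 percentage points

φ(2.6) = 0.44·e^(−0.32×2.6) = 0.1915
φ(5.7) = 0.44·e^(−0.32×5.7) = 0.0710
Δφ = 0.1915 − 0.0710 = 0.1205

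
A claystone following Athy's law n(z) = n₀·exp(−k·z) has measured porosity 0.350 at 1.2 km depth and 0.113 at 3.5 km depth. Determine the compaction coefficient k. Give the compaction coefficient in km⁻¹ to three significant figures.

Athy: n(z) = n₀ e^(−kz) ⇒ n₁/n₂ = e^{k(z₂−z₁)} ⇒ k = ln(n₁/n₂)/(z₂−z₁)
k = ln(0.35/0.113) / (3.5 − 1.2) = ln(3.097) / 2.3 = 1.1305 / 2.3 = 0.4915 km⁻¹

0.492 km⁻¹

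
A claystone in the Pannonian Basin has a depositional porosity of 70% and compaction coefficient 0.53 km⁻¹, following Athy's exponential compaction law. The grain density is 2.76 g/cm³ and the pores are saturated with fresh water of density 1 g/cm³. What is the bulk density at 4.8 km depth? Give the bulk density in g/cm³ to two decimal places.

Porosity at depth: n = 0.7·exp(−0.53×4.8) = 0.7×0.0786 = 0.0550
Bulk density: ρ_b = (1−n)ρ_g + n·ρ_f = 0.9450×2.76 + 0.0550×1
       = 2.608 + 0.055 = 2.663 g/cm³

2.66 g/cm³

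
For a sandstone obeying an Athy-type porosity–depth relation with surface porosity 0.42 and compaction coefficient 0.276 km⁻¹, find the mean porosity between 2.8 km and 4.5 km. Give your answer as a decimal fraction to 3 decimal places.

⟨n⟩ = (1/(d₂−d₁)) ∫ n₀ e^(−cd) dd = n₀·(e^(−c·d₁) − e^(−c·d₂)) / (c·(d₂−d₁))
e^(−0.276×2.8) = 0.4617; e^(−0.276×4.5) = 0.2888
⟨n⟩ = 0.42 × (0.4617 − 0.2888) / (0.276 × 1.7) = 0.42 × 0.3685 = 0.1548

0.155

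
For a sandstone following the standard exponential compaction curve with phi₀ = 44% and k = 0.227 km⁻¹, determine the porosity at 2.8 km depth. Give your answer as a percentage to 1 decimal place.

phi = phi₀·exp(−k·z) = 0.44 × exp(−0.227 × 2.8) = 0.44 × exp(−0.6356)
  = 0.44 × 0.5296 = 0.2330

23.3%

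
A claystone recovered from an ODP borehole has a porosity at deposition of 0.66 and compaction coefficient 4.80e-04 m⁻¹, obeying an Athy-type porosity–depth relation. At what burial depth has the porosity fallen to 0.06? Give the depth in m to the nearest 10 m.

5000 m

Working in km (1 km = 1000 m; k in km⁻¹ = k in m⁻¹ × 1000):
Invert Athy's law: d = ln(phi₀/phi) / k
d = ln(0.66/0.06) / 0.48 = ln(11) / 0.48 = 2.3979 / 0.48 = 4.996 km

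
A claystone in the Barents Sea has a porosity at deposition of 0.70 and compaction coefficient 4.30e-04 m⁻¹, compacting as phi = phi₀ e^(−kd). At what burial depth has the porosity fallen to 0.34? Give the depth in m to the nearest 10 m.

1680 m

Working in km (1 km = 1000 m; k in km⁻¹ = k in m⁻¹ × 1000):
Invert Athy's law: d = ln(phi₀/phi) / k
d = ln(0.7/0.34) / 0.43 = ln(2.059) / 0.43 = 0.7221 / 0.43 = 1.679 km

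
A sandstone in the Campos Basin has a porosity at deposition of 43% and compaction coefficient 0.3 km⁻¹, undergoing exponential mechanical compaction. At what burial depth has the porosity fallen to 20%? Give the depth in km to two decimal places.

2.55 km

Invert Athy's law: d = ln(φ₀/φ) / c
d = ln(0.43/0.2) / 0.3 = ln(2.15) / 0.3 = 0.7655 / 0.3 = 2.552 km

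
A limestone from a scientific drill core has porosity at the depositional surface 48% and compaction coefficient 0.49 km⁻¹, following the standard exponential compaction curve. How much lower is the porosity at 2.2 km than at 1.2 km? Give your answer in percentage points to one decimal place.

φ(1.2) = 0.48·e^(−0.49×1.2) = 0.2666
φ(2.2) = 0.48·e^(−0.49×2.2) = 0.1633
Δφ = 0.2666 − 0.1633 = 0.1033

10.3 percentage points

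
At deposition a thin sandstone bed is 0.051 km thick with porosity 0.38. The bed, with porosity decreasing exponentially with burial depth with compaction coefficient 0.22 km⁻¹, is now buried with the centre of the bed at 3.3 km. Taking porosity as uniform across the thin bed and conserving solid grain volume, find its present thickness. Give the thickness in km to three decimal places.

Porosity at 3.3 km: n = 0.38·exp(−0.22×3.3) = 0.1839
Solid-volume conservation: h(1−n) = h₀(1−n₀) ⇒ h = h₀·(1−n₀)/(1−n)
h = 0.051 × (1 − 0.38)/(1 − 0.1839) = 0.051 × 0.7597 = 0.0387 km

0.039 km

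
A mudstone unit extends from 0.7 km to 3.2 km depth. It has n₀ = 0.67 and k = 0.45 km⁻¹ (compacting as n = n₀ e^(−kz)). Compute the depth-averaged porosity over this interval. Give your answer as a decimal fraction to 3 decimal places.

0.294

⟨n⟩ = (1/(z₂−z₁)) ∫ n₀ e^(−kz) dz = n₀·(e^(−k·z₁) − e^(−k·z₂)) / (k·(z₂−z₁))
e^(−0.45×0.7) = 0.7298; e^(−0.45×3.2) = 0.2369
⟨n⟩ = 0.67 × (0.7298 − 0.2369) / (0.45 × 2.5) = 0.67 × 0.4381 = 0.2935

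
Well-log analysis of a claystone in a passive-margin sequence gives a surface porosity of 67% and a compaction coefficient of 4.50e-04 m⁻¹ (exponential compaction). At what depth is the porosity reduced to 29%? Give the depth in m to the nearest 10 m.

1860 m

Working in km (1 km = 1000 m; c in km⁻¹ = c in m⁻¹ × 1000):
Invert Athy's law: z = ln(φ₀/φ) / c
z = ln(0.67/0.29) / 0.45 = ln(2.31) / 0.45 = 0.8374 / 0.45 = 1.861 km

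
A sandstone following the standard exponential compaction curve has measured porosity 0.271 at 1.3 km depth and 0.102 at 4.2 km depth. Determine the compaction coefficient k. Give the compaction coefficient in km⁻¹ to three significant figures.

Athy: n(d) = n₀ e^(−kd) ⇒ n₁/n₂ = e^{k(d₂−d₁)} ⇒ k = ln(n₁/n₂)/(d₂−d₁)
k = ln(0.271/0.102) / (4.2 − 1.3) = ln(2.657) / 2.9 = 0.9771 / 2.9 = 0.3369 km⁻¹

0.337 km⁻¹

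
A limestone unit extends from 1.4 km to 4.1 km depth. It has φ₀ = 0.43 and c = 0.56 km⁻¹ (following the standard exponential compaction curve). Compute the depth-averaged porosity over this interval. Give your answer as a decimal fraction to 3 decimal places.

⟨φ⟩ = (1/(d₂−d₁)) ∫ φ₀ e^(−cd) dd = φ₀·(e^(−c·d₁) − e^(−c·d₂)) / (c·(d₂−d₁))
e^(−0.56×1.4) = 0.4566; e^(−0.56×4.1) = 0.1007
⟨φ⟩ = 0.43 × (0.4566 − 0.1007) / (0.56 × 2.7) = 0.43 × 0.2354 = 0.1012

0.101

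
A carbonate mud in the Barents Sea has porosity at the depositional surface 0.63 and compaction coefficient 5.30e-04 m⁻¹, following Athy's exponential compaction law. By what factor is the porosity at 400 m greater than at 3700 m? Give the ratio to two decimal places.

Working in km (1 km = 1000 m; β in km⁻¹ = β in m⁻¹ × 1000):
φ(d₁)/φ(d₂) = e^(−β·d₁)/e^(−β·d₂) = e^{β(d₂−d₁)}
= exp(0.53 × 3.3) = exp(1.749) = 5.7489

5.75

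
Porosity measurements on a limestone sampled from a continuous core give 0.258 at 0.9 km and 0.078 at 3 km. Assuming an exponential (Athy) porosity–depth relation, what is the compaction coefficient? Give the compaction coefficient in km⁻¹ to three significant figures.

0.570 km⁻¹

Athy: φ(d) = φ₀ e^(−βd) ⇒ φ₁/φ₂ = e^{β(d₂−d₁)} ⇒ β = ln(φ₁/φ₂)/(d₂−d₁)
β = ln(0.258/0.078) / (3 − 0.9) = ln(3.308) / 2.1 = 1.1963 / 2.1 = 0.5696 km⁻¹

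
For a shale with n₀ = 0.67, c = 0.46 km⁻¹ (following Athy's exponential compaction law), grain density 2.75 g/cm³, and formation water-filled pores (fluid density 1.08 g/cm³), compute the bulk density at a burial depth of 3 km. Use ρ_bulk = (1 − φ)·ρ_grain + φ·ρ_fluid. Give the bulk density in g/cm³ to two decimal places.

Porosity at depth: n = 0.67·exp(−0.46×3) = 0.67×0.2516 = 0.1686
Bulk density: ρ_b = (1−n)ρ_g + n·ρ_f = 0.8314×2.75 + 0.1686×1.08
       = 2.286 + 0.182 = 2.469 g/cm³

2.47 g/cm³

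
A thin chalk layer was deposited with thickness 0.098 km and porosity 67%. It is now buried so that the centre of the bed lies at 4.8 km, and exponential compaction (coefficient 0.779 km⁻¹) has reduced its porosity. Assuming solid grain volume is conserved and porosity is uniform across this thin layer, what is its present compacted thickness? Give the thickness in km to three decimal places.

Porosity at 4.8 km: φ = 0.67·exp(−0.779×4.8) = 0.0159
Solid-volume conservation: h(1−φ) = h₀(1−φ₀) ⇒ h = h₀·(1−φ₀)/(1−φ)
h = 0.098 × (1 − 0.67)/(1 − 0.0159) = 0.098 × 0.3353 = 0.0329 km

0.033 km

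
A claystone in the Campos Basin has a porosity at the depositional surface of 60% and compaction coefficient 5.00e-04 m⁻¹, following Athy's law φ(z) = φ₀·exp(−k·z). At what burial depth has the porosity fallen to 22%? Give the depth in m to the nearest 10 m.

2010 m

Working in km (1 km = 1000 m; k in km⁻¹ = k in m⁻¹ × 1000):
Invert Athy's law: z = ln(φ₀/φ) / k
z = ln(0.6/0.22) / 0.5 = ln(2.727) / 0.5 = 1.0033 / 0.5 = 2.007 km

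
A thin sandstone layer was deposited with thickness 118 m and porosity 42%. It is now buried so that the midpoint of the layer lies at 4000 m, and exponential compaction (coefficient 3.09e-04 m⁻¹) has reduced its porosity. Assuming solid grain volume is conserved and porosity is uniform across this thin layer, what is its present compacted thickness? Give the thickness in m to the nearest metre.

78 m

Working in km (1 km = 1000 m; k in km⁻¹ = k in m⁻¹ × 1000):
Porosity at 4 km: φ = 0.42·exp(−0.309×4) = 0.1220
Solid-volume conservation: h(1−φ) = h₀(1−φ₀) ⇒ h = h₀·(1−φ₀)/(1−φ)
h = 0.118 × (1 − 0.42)/(1 − 0.1220) = 0.118 × 0.6606 = 0.0780 km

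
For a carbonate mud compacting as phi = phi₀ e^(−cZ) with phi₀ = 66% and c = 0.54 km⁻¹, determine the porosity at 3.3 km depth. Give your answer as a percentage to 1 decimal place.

phi = phi₀·exp(−c·Z) = 0.66 × exp(−0.54 × 3.3) = 0.66 × exp(−1.782)
  = 0.66 × 0.1683 = 0.1111

11.1%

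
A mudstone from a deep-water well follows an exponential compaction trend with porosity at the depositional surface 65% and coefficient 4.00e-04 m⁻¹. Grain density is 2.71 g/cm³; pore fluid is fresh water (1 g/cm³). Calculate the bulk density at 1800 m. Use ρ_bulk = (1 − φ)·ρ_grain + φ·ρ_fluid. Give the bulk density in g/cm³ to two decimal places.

Working in km (1 km = 1000 m; β in km⁻¹ = β in m⁻¹ × 1000):
Porosity at depth: φ = 0.65·exp(−0.4×1.8) = 0.65×0.4868 = 0.3164
Bulk density: ρ_b = (1−φ)ρ_g + φ·ρ_f = 0.6836×2.71 + 0.3164×1
       = 1.853 + 0.316 = 2.169 g/cm³

2.17 g/cm³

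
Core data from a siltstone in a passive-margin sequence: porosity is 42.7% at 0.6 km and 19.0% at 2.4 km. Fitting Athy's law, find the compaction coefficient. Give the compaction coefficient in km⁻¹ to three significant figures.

Athy: n(Z) = n₀ e^(−cZ) ⇒ n₁/n₂ = e^{c(Z₂−Z₁)} ⇒ c = ln(n₁/n₂)/(Z₂−Z₁)
c = ln(0.427/0.19) / (2.4 − 0.6) = ln(2.247) / 1.8 = 0.8098 / 1.8 = 0.4499 km⁻¹

0.450 km⁻¹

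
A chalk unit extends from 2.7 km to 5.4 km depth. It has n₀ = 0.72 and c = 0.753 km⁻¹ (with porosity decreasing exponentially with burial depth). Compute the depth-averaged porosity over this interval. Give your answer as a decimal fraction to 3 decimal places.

0.040

⟨n⟩ = (1/(z₂−z₁)) ∫ n₀ e^(−cz) dz = n₀·(e^(−c·z₁) − e^(−c·z₂)) / (c·(z₂−z₁))
e^(−0.753×2.7) = 0.1309; e^(−0.753×5.4) = 0.0171
⟨n⟩ = 0.72 × (0.1309 − 0.0171) / (0.753 × 2.7) = 0.72 × 0.0560 = 0.0403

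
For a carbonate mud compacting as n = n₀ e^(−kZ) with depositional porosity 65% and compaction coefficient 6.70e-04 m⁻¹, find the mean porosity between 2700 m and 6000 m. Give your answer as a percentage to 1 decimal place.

Working in km (1 km = 1000 m; k in km⁻¹ = k in m⁻¹ × 1000):
⟨n⟩ = (1/(Z₂−Z₁)) ∫ n₀ e^(−kZ) dZ = n₀·(e^(−k·Z₁) − e^(−k·Z₂)) / (k·(Z₂−Z₁))
e^(−0.67×2.7) = 0.1638; e^(−0.67×6) = 0.0180
⟨n⟩ = 0.65 × (0.1638 − 0.0180) / (0.67 × 3.3) = 0.65 × 0.0660 = 0.0429

4.3%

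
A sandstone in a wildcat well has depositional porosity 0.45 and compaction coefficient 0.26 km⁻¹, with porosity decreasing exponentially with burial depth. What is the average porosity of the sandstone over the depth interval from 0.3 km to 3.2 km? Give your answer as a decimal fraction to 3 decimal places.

0.292

⟨n⟩ = (1/(d₂−d₁)) ∫ n₀ e^(−kd) dd = n₀·(e^(−k·d₁) − e^(−k·d₂)) / (k·(d₂−d₁))
e^(−0.26×0.3) = 0.9250; e^(−0.26×3.2) = 0.4352
⟨n⟩ = 0.45 × (0.9250 − 0.4352) / (0.26 × 2.9) = 0.45 × 0.6496 = 0.2923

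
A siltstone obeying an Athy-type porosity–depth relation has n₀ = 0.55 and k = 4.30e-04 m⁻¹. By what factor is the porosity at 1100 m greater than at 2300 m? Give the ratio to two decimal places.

Working in km (1 km = 1000 m; k in km⁻¹ = k in m⁻¹ × 1000):
n(Z₁)/n(Z₂) = e^(−k·Z₁)/e^(−k·Z₂) = e^{k(Z₂−Z₁)}
= exp(0.43 × 1.2) = exp(0.516) = 1.6753

1.68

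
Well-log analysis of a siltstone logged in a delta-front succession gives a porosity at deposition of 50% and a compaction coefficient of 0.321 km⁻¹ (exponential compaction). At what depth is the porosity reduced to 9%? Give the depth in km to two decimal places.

Invert Athy's law: z = ln(phi₀/phi) / β
z = ln(0.5/0.09) / 0.321 = ln(5.556) / 0.321 = 1.7148 / 0.321 = 5.342 km

5.34 km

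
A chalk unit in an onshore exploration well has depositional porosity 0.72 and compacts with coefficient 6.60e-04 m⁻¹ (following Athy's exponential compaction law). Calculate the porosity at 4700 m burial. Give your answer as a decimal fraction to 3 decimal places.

Working in km (1 km = 1000 m; β in km⁻¹ = β in m⁻¹ × 1000):
n = n₀·exp(−β·Z) = 0.72 × exp(−0.66 × 4.7) = 0.72 × exp(−3.102)
  = 0.72 × 0.0450 = 0.0324

0.032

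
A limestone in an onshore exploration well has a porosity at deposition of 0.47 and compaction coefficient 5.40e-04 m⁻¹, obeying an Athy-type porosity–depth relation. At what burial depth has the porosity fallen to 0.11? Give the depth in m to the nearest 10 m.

Working in km (1 km = 1000 m; k in km⁻¹ = k in m⁻¹ × 1000):
Invert Athy's law: d = ln(phi₀/phi) / k
d = ln(0.47/0.11) / 0.54 = ln(4.273) / 0.54 = 1.4523 / 0.54 = 2.689 km

2690 m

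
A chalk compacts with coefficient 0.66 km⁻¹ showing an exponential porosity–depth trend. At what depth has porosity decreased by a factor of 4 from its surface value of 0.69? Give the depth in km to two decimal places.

phi/phi₀ = 1/4 ⇒ exp(−c·d) = 1/4 ⇒ d = ln(4) / c
d = 1.3863 / 0.66 = 2.100 km

2.10 km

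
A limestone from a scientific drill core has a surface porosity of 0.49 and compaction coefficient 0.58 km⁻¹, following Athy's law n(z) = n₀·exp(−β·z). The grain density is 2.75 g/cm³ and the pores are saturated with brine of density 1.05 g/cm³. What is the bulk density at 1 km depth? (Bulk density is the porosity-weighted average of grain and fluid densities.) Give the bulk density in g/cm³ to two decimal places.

2.28 g/cm³

Porosity at depth: n = 0.49·exp(−0.58×1) = 0.49×0.5599 = 0.2744
Bulk density: ρ_b = (1−n)ρ_g + n·ρ_f = 0.7256×2.75 + 0.2744×1.05
       = 1.996 + 0.288 = 2.284 g/cm³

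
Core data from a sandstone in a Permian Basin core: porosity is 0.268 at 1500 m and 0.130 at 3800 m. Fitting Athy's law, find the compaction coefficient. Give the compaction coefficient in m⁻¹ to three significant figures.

0.000315 m⁻¹

Working in km (1 km = 1000 m; β in km⁻¹ = β in m⁻¹ × 1000):
Athy: phi(z) = phi₀ e^(−βz) ⇒ phi₁/phi₂ = e^{β(z₂−z₁)} ⇒ β = ln(phi₁/phi₂)/(z₂−z₁)
β = ln(0.268/0.13) / (3.8 − 1.5) = ln(2.062) / 2.3 = 0.7235 / 2.3 = 0.3145 km⁻¹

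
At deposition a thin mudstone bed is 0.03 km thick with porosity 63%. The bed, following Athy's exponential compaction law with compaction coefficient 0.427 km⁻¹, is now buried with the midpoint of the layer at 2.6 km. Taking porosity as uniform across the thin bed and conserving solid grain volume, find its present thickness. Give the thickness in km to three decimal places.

Porosity at 2.6 km: φ = 0.63·exp(−0.427×2.6) = 0.2076
Solid-volume conservation: h(1−φ) = h₀(1−φ₀) ⇒ h = h₀·(1−φ₀)/(1−φ)
h = 0.03 × (1 − 0.63)/(1 − 0.2076) = 0.03 × 0.4669 = 0.0140 km

0.014 km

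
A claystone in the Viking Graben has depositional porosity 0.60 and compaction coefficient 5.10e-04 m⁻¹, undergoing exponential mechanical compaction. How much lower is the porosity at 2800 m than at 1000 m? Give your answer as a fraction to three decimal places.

Working in km (1 km = 1000 m; k in km⁻¹ = k in m⁻¹ × 1000):
n(1) = 0.6·e^(−0.51×1) = 0.3603
n(2.8) = 0.6·e^(−0.51×2.8) = 0.1439
Δn = 0.3603 − 0.1439 = 0.2164

0.216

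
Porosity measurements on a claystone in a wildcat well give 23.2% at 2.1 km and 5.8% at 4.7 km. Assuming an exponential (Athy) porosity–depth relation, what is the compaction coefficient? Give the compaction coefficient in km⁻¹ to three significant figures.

Athy: phi(z) = phi₀ e^(−kz) ⇒ phi₁/phi₂ = e^{k(z₂−z₁)} ⇒ k = ln(phi₁/phi₂)/(z₂−z₁)
k = ln(0.232/0.058) / (4.7 − 2.1) = ln(4) / 2.6 = 1.3863 / 2.6 = 0.5332 km⁻¹

0.533 km⁻¹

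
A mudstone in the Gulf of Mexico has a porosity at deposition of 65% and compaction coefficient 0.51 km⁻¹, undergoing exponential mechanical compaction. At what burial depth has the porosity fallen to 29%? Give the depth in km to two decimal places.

Invert Athy's law: d = ln(φ₀/φ) / c
d = ln(0.65/0.29) / 0.51 = ln(2.241) / 0.51 = 0.8071 / 0.51 = 1.583 km

1.58 km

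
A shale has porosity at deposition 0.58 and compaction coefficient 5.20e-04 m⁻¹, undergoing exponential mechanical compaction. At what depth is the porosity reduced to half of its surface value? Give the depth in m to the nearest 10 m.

Working in km (1 km = 1000 m; c in km⁻¹ = c in m⁻¹ × 1000):
n/n₀ = 1/2 ⇒ exp(−c·d) = 1/2 ⇒ d = ln(2) / c
d = 0.6931 / 0.52 = 1.333 km

1330 m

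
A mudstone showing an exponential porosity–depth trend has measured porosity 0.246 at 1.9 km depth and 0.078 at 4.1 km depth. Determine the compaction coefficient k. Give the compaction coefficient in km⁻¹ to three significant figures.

Athy: phi(Z) = phi₀ e^(−kZ) ⇒ phi₁/phi₂ = e^{k(Z₂−Z₁)} ⇒ k = ln(phi₁/phi₂)/(Z₂−Z₁)
k = ln(0.246/0.078) / (4.1 − 1.9) = ln(3.154) / 2.2 = 1.1486 / 2.2 = 0.5221 km⁻¹

0.522 km⁻¹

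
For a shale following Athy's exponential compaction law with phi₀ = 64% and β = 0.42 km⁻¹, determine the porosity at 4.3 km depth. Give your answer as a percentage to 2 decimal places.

phi = phi₀·exp(−β·z) = 0.64 × exp(−0.42 × 4.3) = 0.64 × exp(−1.806)
  = 0.64 × 0.1643 = 0.1052

10.52%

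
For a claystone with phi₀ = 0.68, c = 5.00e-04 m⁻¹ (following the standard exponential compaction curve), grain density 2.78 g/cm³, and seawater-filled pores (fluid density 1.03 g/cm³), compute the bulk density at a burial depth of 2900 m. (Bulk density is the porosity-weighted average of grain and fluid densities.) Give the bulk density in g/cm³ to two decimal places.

Working in km (1 km = 1000 m; c in km⁻¹ = c in m⁻¹ × 1000):
Porosity at depth: phi = 0.68·exp(−0.5×2.9) = 0.68×0.2346 = 0.1595
Bulk density: ρ_b = (1−phi)ρ_g + phi·ρ_f = 0.8405×2.78 + 0.1595×1.03
       = 2.337 + 0.164 = 2.501 g/cm³

2.50 g/cm³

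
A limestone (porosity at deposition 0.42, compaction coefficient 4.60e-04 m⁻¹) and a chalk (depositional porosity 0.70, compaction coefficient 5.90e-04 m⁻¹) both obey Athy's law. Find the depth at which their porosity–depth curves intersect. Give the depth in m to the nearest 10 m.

3930 m

Working in km (1 km = 1000 m; c in km⁻¹ = c in m⁻¹ × 1000):
Set phi₀ₐ e^(−cₐZ) = phi₀ᵦ e^(−cᵦZ) ⇒ ln(phi₀ₐ/phi₀ᵦ) = (cₐ − cᵦ)·Z
Z = ln(0.42/0.7) / (0.46 − 0.59) = -0.5108 / -0.13 = 3.929 km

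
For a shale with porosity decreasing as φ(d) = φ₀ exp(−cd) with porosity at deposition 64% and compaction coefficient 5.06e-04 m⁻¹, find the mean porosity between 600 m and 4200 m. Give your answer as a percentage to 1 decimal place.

Working in km (1 km = 1000 m; c in km⁻¹ = c in m⁻¹ × 1000):
⟨φ⟩ = (1/(d₂−d₁)) ∫ φ₀ e^(−cd) dd = φ₀·(e^(−c·d₁) − e^(−c·d₂)) / (c·(d₂−d₁))
e^(−0.506×0.6) = 0.7382; e^(−0.506×4.2) = 0.1194
⟨φ⟩ = 0.64 × (0.7382 − 0.1194) / (0.506 × 3.6) = 0.64 × 0.3397 = 0.2174

21.7%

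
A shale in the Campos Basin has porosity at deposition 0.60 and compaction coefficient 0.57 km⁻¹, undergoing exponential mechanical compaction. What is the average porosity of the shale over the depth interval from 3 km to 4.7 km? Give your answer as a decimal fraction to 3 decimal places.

⟨phi⟩ = (1/(Z₂−Z₁)) ∫ phi₀ e^(−cZ) dZ = phi₀·(e^(−c·Z₁) − e^(−c·Z₂)) / (c·(Z₂−Z₁))
e^(−0.57×3) = 0.1809; e^(−0.57×4.7) = 0.0686
⟨phi⟩ = 0.6 × (0.1809 − 0.0686) / (0.57 × 1.7) = 0.6 × 0.1158 = 0.0695

0.069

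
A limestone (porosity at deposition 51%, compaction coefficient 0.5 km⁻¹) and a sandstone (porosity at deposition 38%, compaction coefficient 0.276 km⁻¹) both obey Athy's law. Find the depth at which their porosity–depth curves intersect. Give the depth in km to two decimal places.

Set phi₀ₐ e^(−cₐz) = phi₀ᵦ e^(−cᵦz) ⇒ ln(phi₀ₐ/phi₀ᵦ) = (cₐ − cᵦ)·z
z = ln(0.51/0.38) / (0.5 − 0.276) = 0.2942 / 0.224 = 1.314 km

1.31 km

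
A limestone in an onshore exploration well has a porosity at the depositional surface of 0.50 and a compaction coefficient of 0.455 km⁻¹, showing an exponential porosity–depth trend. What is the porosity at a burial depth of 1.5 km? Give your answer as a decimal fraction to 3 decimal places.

phi = phi₀·exp(−β·Z) = 0.5 × exp(−0.455 × 1.5) = 0.5 × exp(−0.6825)
  = 0.5 × 0.5054 = 0.2527

0.253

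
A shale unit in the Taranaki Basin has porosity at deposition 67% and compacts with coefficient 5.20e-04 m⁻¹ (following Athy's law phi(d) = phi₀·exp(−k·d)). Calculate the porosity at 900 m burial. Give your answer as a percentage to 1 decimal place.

Working in km (1 km = 1000 m; k in km⁻¹ = k in m⁻¹ × 1000):
phi = phi₀·exp(−k·d) = 0.67 × exp(−0.52 × 0.9) = 0.67 × exp(−0.468)
  = 0.67 × 0.6263 = 0.4196

42.0%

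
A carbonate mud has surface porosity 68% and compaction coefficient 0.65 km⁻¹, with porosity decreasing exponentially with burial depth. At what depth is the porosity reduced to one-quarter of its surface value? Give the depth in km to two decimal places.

phi/phi₀ = 1/4 ⇒ exp(−k·z) = 1/4 ⇒ z = ln(4) / k
z = 1.3863 / 0.65 = 2.133 km

2.13 km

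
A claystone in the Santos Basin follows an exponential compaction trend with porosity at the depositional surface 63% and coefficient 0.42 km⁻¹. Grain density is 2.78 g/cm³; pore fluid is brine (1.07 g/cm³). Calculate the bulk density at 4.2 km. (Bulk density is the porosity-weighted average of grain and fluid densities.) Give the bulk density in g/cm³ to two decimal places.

Porosity at depth: phi = 0.63·exp(−0.42×4.2) = 0.63×0.1714 = 0.1080
Bulk density: ρ_b = (1−phi)ρ_g + phi·ρ_f = 0.8920×2.78 + 0.1080×1.07
       = 2.480 + 0.116 = 2.595 g/cm³

2.60 g/cm³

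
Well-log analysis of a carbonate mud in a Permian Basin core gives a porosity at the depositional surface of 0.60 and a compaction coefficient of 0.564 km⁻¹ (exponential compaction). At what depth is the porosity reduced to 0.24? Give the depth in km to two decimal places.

1.62 km

Invert Athy's law: z = ln(phi₀/phi) / k
z = ln(0.6/0.24) / 0.564 = ln(2.5) / 0.564 = 0.9163 / 0.564 = 1.625 km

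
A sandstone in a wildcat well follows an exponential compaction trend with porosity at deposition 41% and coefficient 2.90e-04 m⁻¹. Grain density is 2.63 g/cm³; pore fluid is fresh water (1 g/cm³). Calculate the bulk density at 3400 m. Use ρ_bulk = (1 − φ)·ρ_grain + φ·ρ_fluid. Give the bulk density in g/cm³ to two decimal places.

Working in km (1 km = 1000 m; k in km⁻¹ = k in m⁻¹ × 1000):
Porosity at depth: n = 0.41·exp(−0.29×3.4) = 0.41×0.3731 = 0.1530
Bulk density: ρ_b = (1−n)ρ_g + n·ρ_f = 0.8470×2.63 + 0.1530×1
       = 2.228 + 0.153 = 2.381 g/cm³

2.38 g/cm³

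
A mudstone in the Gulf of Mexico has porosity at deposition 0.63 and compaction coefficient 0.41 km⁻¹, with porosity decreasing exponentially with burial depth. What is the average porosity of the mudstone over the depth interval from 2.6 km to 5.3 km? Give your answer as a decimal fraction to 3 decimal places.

0.131

⟨n⟩ = (1/(z₂−z₁)) ∫ n₀ e^(−βz) dz = n₀·(e^(−β·z₁) − e^(−β·z₂)) / (β·(z₂−z₁))
e^(−0.41×2.6) = 0.3444; e^(−0.41×5.3) = 0.1138
⟨n⟩ = 0.63 × (0.3444 − 0.1138) / (0.41 × 2.7) = 0.63 × 0.2083 = 0.1312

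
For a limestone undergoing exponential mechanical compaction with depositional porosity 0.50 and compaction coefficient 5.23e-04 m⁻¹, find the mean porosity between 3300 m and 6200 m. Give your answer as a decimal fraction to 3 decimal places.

0.046

Working in km (1 km = 1000 m; β in km⁻¹ = β in m⁻¹ × 1000):
⟨φ⟩ = (1/(d₂−d₁)) ∫ φ₀ e^(−βd) dd = φ₀·(e^(−β·d₁) − e^(−β·d₂)) / (β·(d₂−d₁))
e^(−0.523×3.3) = 0.1780; e^(−0.523×6.2) = 0.0391
⟨φ⟩ = 0.5 × (0.1780 − 0.0391) / (0.523 × 2.9) = 0.5 × 0.0916 = 0.0458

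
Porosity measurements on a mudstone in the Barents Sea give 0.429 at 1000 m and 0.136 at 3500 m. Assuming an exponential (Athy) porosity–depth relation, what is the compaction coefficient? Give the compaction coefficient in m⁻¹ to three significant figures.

0.000460 m⁻¹

Working in km (1 km = 1000 m; β in km⁻¹ = β in m⁻¹ × 1000):
Athy: n(d) = n₀ e^(−βd) ⇒ n₁/n₂ = e^{β(d₂−d₁)} ⇒ β = ln(n₁/n₂)/(d₂−d₁)
β = ln(0.429/0.136) / (3.5 − 1) = ln(3.154) / 2.5 = 1.1488 / 2.5 = 0.4595 km⁻¹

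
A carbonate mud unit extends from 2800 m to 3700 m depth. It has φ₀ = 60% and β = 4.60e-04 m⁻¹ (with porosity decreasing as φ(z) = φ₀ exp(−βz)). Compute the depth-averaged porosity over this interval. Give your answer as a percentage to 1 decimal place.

13.6%

Working in km (1 km = 1000 m; β in km⁻¹ = β in m⁻¹ × 1000):
⟨φ⟩ = (1/(z₂−z₁)) ∫ φ₀ e^(−βz) dz = φ₀·(e^(−β·z₁) − e^(−β·z₂)) / (β·(z₂−z₁))
e^(−0.46×2.8) = 0.2758; e^(−0.46×3.7) = 0.1823
⟨φ⟩ = 0.6 × (0.2758 − 0.1823) / (0.46 × 0.9) = 0.6 × 0.2259 = 0.1355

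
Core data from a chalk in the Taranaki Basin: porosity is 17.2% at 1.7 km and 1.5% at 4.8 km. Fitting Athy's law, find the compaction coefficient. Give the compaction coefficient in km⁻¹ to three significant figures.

Athy: n(d) = n₀ e^(−cd) ⇒ n₁/n₂ = e^{c(d₂−d₁)} ⇒ c = ln(n₁/n₂)/(d₂−d₁)
c = ln(0.172/0.015) / (4.8 − 1.7) = ln(11.47) / 3.1 = 2.4394 / 3.1 = 0.7869 km⁻¹

0.787 km⁻¹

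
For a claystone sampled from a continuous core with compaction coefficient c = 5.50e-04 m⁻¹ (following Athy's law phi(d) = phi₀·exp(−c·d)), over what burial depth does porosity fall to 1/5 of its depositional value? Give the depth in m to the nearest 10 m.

Working in km (1 km = 1000 m; c in km⁻¹ = c in m⁻¹ × 1000):
phi/phi₀ = 1/5 ⇒ exp(−c·d) = 1/5 ⇒ d = ln(5) / c
d = 1.6094 / 0.55 = 2.926 km

2930 m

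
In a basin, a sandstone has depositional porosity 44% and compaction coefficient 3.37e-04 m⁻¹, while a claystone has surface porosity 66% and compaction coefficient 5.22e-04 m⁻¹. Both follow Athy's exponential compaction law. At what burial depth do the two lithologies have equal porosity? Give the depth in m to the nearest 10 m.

Working in km (1 km = 1000 m; β in km⁻¹ = β in m⁻¹ × 1000):
Set φ₀ₐ e^(−βₐz) = φ₀ᵦ e^(−βᵦz) ⇒ ln(φ₀ₐ/φ₀ᵦ) = (βₐ − βᵦ)·z
z = ln(0.44/0.66) / (0.337 − 0.522) = -0.4055 / -0.185 = 2.192 km

2190 m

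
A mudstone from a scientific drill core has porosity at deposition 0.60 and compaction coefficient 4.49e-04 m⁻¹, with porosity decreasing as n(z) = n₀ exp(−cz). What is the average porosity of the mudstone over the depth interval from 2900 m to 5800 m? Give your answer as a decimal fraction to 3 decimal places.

0.091

Working in km (1 km = 1000 m; c in km⁻¹ = c in m⁻¹ × 1000):
⟨n⟩ = (1/(z₂−z₁)) ∫ n₀ e^(−cz) dz = n₀·(e^(−c·z₁) − e^(−c·z₂)) / (c·(z₂−z₁))
e^(−0.449×2.9) = 0.2720; e^(−0.449×5.8) = 0.0740
⟨n⟩ = 0.6 × (0.2720 − 0.0740) / (0.449 × 2.9) = 0.6 × 0.1521 = 0.0912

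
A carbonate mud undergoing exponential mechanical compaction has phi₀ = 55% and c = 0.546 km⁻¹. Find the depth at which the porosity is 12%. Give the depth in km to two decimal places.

2.79 km

Invert Athy's law: Z = ln(phi₀/phi) / c
Z = ln(0.55/0.12) / 0.546 = ln(4.583) / 0.546 = 1.5224 / 0.546 = 2.788 km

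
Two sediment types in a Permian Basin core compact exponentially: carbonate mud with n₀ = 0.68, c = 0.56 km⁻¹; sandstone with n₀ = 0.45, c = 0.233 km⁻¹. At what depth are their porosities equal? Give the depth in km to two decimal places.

Set n₀ₐ e^(−cₐz) = n₀ᵦ e^(−cᵦz) ⇒ ln(n₀ₐ/n₀ᵦ) = (cₐ − cᵦ)·z
z = ln(0.68/0.45) / (0.56 − 0.233) = 0.4128 / 0.327 = 1.263 km

1.26 km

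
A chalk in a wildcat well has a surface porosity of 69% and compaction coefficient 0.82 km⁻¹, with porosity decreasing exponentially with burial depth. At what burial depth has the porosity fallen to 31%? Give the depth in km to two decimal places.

0.98 km

Invert Athy's law: z = ln(phi₀/phi) / k
z = ln(0.69/0.31) / 0.82 = ln(2.226) / 0.82 = 0.8001 / 0.82 = 0.976 km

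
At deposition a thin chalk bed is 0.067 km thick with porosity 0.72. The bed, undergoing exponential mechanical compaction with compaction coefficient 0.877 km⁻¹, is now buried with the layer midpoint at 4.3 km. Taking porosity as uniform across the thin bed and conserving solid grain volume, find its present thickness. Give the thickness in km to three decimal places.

0.019 km

Porosity at 4.3 km: φ = 0.72·exp(−0.877×4.3) = 0.0166
Solid-volume conservation: h(1−φ) = h₀(1−φ₀) ⇒ h = h₀·(1−φ₀)/(1−φ)
h = 0.067 × (1 − 0.72)/(1 − 0.0166) = 0.067 × 0.2847 = 0.0191 km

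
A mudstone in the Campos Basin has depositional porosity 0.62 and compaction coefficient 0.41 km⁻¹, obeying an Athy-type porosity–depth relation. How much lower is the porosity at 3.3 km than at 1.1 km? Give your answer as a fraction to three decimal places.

n(1.1) = 0.62·e^(−0.41×1.1) = 0.3949
n(3.3) = 0.62·e^(−0.41×3.3) = 0.1602
Δn = 0.3949 − 0.1602 = 0.2347

0.235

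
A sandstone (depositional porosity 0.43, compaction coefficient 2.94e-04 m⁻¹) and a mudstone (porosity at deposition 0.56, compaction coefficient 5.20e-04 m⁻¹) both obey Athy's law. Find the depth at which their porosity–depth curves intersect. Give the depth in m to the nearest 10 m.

Working in km (1 km = 1000 m; β in km⁻¹ = β in m⁻¹ × 1000):
Set n₀ₐ e^(−βₐZ) = n₀ᵦ e^(−βᵦZ) ⇒ ln(n₀ₐ/n₀ᵦ) = (βₐ − βᵦ)·Z
Z = ln(0.43/0.56) / (0.294 − 0.52) = -0.2642 / -0.226 = 1.169 km

1170 m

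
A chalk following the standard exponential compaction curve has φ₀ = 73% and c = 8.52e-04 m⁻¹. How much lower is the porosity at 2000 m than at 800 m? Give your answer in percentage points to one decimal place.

Working in km (1 km = 1000 m; c in km⁻¹ = c in m⁻¹ × 1000):
φ(0.8) = 0.73·e^(−0.852×0.8) = 0.3692
φ(2) = 0.73·e^(−0.852×2) = 0.1328
Δφ = 0.3692 − 0.1328 = 0.2364

23.6 percentage points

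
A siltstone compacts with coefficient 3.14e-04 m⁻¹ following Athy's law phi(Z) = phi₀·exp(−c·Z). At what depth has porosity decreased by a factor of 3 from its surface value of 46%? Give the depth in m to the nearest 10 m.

Working in km (1 km = 1000 m; c in km⁻¹ = c in m⁻¹ × 1000):
phi/phi₀ = 1/3 ⇒ exp(−c·Z) = 1/3 ⇒ Z = ln(3) / c
Z = 1.0986 / 0.314 = 3.499 km

3500 m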